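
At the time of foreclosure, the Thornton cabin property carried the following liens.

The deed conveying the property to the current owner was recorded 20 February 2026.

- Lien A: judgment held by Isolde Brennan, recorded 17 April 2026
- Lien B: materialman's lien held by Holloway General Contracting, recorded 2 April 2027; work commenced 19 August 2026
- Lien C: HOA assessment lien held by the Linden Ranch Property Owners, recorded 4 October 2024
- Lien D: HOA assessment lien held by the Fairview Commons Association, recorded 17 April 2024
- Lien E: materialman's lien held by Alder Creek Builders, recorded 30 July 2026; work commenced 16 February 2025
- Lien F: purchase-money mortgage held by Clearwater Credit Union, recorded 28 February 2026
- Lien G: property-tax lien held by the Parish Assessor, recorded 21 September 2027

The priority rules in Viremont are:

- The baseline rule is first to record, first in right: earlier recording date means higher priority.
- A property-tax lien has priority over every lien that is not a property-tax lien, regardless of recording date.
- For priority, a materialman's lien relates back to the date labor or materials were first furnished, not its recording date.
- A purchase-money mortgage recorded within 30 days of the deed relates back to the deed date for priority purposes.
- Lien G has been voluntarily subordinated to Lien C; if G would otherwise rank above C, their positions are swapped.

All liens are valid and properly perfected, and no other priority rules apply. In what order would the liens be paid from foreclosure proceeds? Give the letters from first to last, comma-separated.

Effective dates: B relates back to 19 August 2026 (work commenced); E's effective date is 16 February 2025, when work began; F relates back to the deed date 20 February 2026.
G is a property-tax lien and takes priority over every other lien.
Among the remaining liens, by effective date: D (17 April 2024), C (4 October 2024), E (16 February 2025), F (20 February 2026), A (17 April 2026), B (19 August 2026).
G would otherwise be senior to C, so under the subordination agreement G and C exchange positions.

C, D, G, E, F, A, B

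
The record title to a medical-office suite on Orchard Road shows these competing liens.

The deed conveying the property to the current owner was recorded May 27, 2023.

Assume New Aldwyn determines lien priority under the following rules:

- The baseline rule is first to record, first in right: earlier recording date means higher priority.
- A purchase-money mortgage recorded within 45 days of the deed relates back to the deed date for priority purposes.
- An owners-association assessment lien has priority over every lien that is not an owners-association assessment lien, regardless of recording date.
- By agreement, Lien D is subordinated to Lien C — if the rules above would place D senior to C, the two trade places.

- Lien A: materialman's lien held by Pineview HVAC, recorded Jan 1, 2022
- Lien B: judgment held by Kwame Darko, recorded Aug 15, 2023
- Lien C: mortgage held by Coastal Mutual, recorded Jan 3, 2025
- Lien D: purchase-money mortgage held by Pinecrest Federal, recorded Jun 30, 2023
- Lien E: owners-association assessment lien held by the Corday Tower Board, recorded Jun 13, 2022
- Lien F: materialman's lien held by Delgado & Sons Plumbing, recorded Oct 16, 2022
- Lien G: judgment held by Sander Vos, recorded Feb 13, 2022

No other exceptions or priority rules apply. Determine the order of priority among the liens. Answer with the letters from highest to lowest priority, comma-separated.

Adjusting effective dates: D was recorded within the 45-day window, so its effective date is the deed date May 27, 2023.
E is an owners-association assessment lien, so it outranks all other liens regardless of date.
Remaining liens by effective date: A (Jan 1, 2022), G (Feb 13, 2022), F (Oct 16, 2022), D (May 27, 2023), B (Aug 15, 2023), C (Jan 3, 2025).
D is senior to C before the subordination, so the two trade places.

E, A, G, F, C, B, D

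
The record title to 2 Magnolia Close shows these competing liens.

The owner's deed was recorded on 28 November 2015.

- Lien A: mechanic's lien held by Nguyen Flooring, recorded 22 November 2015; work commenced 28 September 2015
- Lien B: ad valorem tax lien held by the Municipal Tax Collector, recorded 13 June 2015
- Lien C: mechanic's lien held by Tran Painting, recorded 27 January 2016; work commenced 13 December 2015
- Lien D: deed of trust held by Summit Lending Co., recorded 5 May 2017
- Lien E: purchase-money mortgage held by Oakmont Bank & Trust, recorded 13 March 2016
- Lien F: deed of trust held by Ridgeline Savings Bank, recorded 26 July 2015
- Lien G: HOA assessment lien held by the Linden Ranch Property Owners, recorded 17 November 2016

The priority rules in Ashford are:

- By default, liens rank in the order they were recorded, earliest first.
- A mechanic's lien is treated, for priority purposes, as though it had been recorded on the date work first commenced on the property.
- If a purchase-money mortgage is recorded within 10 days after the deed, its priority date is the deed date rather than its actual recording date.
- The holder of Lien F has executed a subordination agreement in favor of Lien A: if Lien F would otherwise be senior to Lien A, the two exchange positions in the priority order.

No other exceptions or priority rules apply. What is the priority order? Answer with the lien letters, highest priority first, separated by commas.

B, A, F, C, E, G, D

Effective dates: A's effective date is 28 September 2015, when work began; C is treated as recorded 13 December 2015, the work-commencement date; E missed the 10-day window (106 days after the deed), so its recording date stands.
Ordering by effective date: B (13 June 2015), F (26 July 2015), A (28 September 2015), C (13 December 2015), E (13 March 2016), G (17 November 2016), D (5 May 2017).
F is senior to A before the subordination, so the two trade places.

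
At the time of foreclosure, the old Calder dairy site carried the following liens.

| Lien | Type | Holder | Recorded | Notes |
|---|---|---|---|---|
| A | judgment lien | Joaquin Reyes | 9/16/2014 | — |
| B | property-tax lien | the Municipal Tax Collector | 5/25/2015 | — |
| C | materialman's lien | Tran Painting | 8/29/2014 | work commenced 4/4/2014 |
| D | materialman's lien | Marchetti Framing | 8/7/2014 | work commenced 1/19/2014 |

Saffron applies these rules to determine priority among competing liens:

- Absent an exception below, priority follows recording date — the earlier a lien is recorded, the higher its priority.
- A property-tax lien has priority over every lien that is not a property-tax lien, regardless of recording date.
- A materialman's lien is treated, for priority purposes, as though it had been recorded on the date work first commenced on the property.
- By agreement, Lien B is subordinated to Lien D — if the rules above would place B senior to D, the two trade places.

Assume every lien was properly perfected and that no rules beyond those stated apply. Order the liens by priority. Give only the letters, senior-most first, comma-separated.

Effective dates after the stated exceptions: C relates back to 4/4/2014 (work commenced); D relates back to 1/19/2014 (work commenced).
B is a property-tax lien, so it outranks all other liens regardless of date.
Ordering the rest by effective date: D (1/19/2014), C (4/4/2014), A (9/16/2014).
B would otherwise be senior to D, so under the subordination agreement B and D exchange positions.

D, B, C, A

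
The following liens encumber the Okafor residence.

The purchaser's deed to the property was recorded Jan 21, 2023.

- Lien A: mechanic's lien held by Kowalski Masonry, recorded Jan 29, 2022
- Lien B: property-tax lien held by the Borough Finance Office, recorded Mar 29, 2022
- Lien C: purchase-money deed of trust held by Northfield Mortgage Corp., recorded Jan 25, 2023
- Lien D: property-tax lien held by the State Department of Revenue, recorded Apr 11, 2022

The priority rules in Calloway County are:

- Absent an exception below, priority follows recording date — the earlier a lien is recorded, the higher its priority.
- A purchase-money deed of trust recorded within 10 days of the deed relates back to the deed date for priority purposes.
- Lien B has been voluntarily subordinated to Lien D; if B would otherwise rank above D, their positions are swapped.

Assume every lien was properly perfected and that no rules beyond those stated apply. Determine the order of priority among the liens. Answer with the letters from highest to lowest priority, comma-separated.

First, effective dates: C's effective date is the deed date, Jan 21, 2023.
Sorted by effective date: A (Jan 29, 2022), B (Mar 29, 2022), D (Apr 11, 2022), C (Jan 21, 2023).
Because B would otherwise rank above D, the subordination swaps them.

A, D, B, C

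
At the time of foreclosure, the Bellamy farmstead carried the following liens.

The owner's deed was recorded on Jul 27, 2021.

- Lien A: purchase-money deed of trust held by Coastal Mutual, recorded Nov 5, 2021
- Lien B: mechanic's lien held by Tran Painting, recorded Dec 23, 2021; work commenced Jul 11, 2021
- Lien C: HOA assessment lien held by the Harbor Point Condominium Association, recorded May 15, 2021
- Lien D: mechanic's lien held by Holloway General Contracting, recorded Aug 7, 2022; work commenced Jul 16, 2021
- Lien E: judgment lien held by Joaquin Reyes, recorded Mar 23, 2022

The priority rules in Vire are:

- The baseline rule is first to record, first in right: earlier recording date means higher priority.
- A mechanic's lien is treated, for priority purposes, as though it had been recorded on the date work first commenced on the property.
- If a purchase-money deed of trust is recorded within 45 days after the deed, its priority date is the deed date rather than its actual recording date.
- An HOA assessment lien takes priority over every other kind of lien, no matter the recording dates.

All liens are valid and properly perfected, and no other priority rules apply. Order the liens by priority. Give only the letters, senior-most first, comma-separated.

First, effective dates: A missed the 45-day window (101 days after the deed), so its recording date stands; B's effective date is Jul 11, 2021, when work began; D's effective date is Jul 16, 2021, when work began.
C is an HOA assessment lien and takes priority over every other lien.
Ordering the rest by effective date: B (Jul 11, 2021), D (Jul 16, 2021), A (Nov 5, 2021), E (Mar 23, 2022).

C, B, D, A, E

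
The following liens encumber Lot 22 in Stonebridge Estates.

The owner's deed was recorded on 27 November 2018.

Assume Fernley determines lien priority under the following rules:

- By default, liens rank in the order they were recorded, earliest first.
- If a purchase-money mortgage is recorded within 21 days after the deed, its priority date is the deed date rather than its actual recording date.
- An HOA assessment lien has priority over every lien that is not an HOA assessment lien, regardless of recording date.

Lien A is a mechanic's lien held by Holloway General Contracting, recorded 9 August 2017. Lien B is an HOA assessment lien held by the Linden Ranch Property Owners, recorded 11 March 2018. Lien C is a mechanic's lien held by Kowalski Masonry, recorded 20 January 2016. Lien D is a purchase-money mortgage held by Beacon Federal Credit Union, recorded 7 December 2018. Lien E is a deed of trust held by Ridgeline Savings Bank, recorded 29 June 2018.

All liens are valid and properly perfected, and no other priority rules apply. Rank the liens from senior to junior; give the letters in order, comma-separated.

First, effective dates: D's effective date is the deed date, 27 November 2018.
B is an HOA assessment lien, so it outranks all other liens regardless of date.
Ordering the rest by effective date: C (20 January 2016), A (9 August 2017), E (29 June 2018), D (27 November 2018).

B, C, A, E, D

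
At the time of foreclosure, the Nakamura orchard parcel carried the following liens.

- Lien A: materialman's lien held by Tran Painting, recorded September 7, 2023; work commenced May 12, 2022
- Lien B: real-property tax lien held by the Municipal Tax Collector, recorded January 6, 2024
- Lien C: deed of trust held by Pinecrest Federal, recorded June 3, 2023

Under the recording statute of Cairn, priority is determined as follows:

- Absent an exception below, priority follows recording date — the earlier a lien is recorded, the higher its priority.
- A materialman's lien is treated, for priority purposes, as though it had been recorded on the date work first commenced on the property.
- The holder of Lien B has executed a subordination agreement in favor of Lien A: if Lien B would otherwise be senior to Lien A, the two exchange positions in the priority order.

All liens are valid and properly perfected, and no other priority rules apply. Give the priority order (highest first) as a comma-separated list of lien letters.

Effective dates after the stated exceptions: A is treated as recorded May 12, 2022, the work-commencement date.
By effective date: A (May 12, 2022), C (June 3, 2023), B (January 6, 2024).
B is already junior to A, so the subordination agreement changes nothing.

A, C, B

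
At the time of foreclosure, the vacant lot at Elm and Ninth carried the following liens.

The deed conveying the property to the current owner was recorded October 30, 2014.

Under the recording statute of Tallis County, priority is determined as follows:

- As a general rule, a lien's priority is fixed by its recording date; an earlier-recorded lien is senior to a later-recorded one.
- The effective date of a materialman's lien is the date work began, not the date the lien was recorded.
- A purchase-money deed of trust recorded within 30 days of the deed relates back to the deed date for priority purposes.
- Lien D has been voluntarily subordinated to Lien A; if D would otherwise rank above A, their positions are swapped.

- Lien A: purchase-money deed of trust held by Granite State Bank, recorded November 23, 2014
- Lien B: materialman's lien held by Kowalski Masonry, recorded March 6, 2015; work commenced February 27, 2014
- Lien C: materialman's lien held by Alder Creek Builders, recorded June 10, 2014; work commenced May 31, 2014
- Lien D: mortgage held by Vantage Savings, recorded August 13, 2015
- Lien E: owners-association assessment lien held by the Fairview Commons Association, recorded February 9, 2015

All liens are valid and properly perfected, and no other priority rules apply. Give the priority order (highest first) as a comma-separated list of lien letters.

B, C, A, E, D

Effective dates: A relates back to the deed date October 30, 2014; B is treated as recorded February 27, 2014, the work-commencement date; C relates back to May 31, 2014 (work commenced).
By effective date, earliest first: B (February 27, 2014), C (May 31, 2014), A (October 30, 2014), E (February 9, 2015), D (August 13, 2015).
D already ranks below A; the subordination has no effect.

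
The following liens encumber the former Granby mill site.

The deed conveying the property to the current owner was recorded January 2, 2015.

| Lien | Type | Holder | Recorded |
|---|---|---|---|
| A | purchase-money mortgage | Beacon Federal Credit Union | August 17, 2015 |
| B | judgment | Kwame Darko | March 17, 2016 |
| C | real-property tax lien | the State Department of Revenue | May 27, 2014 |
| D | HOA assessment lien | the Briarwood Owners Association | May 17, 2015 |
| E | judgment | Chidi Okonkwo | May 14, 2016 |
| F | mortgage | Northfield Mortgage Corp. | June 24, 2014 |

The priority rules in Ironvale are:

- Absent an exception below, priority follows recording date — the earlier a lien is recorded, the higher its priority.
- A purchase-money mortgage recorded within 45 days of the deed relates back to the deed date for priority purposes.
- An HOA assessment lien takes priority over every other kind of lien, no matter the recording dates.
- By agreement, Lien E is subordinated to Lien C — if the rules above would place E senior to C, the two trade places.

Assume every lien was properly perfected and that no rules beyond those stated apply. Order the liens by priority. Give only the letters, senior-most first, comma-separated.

Adjusting effective dates: A missed the 45-day window (227 days after the deed), so its recording date stands.
D, as an HOA assessment lien, has superpriority and ranks first.
The other liens, earliest effective date first: C (May 27, 2014), F (June 24, 2014), A (August 17, 2015), B (March 17, 2016), E (May 14, 2016).
E is already junior to C, so the subordination agreement changes nothing.

D, C, F, A, B, E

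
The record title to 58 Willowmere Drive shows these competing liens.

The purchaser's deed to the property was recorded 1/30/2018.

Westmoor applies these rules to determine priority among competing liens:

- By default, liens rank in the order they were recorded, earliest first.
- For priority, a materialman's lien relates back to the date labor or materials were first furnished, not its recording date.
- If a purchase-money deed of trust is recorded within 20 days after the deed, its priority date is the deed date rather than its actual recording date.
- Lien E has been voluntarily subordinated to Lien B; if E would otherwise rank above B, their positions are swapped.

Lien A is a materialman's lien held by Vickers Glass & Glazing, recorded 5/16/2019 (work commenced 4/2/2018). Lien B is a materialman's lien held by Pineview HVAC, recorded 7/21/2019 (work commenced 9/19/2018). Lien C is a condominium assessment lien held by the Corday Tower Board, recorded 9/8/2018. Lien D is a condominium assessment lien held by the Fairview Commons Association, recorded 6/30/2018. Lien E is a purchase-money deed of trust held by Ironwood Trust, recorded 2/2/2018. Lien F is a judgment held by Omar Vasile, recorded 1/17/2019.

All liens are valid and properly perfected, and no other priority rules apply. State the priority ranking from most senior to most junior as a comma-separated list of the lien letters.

B, A, D, C, E, F

Effective dates after the stated exceptions: A is treated as recorded 4/2/2018, the work-commencement date; B relates back to 9/19/2018 (work commenced); E's effective date is the deed date, 1/30/2018.
By effective date: E (1/30/2018), A (4/2/2018), D (6/30/2018), C (9/8/2018), B (9/19/2018), F (1/17/2019).
E would otherwise be senior to B, so under the subordination agreement E and B exchange positions.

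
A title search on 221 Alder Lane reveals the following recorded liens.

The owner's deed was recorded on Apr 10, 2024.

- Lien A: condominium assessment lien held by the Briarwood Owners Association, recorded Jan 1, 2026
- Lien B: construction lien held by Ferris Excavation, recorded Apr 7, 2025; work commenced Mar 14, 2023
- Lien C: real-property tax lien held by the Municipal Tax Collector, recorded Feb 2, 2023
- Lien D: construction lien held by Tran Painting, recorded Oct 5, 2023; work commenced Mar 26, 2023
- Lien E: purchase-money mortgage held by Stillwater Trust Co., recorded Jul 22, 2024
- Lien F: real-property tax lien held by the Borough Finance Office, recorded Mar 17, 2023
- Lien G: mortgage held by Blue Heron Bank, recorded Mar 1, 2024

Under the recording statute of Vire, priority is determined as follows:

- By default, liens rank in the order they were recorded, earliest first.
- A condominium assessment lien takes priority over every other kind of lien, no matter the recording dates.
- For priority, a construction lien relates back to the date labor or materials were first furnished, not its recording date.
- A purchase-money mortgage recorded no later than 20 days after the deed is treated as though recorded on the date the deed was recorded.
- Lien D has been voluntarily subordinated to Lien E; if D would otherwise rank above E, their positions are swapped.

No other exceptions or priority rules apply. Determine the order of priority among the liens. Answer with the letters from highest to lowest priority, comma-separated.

Effective dates: B's effective date is Mar 14, 2023, when work began; D's effective date is Mar 26, 2023, when work began; E was recorded 103 days after the deed, outside the 20-day window, so it keeps its recording date.
A is a condominium assessment lien and takes priority over every other lien.
Ordering the rest by effective date: C (Feb 2, 2023), B (Mar 14, 2023), F (Mar 17, 2023), D (Mar 26, 2023), G (Mar 1, 2024), E (Jul 22, 2024).
The subordination applies — D was senior to E — so D and E swap.

A, C, B, F, E, G, D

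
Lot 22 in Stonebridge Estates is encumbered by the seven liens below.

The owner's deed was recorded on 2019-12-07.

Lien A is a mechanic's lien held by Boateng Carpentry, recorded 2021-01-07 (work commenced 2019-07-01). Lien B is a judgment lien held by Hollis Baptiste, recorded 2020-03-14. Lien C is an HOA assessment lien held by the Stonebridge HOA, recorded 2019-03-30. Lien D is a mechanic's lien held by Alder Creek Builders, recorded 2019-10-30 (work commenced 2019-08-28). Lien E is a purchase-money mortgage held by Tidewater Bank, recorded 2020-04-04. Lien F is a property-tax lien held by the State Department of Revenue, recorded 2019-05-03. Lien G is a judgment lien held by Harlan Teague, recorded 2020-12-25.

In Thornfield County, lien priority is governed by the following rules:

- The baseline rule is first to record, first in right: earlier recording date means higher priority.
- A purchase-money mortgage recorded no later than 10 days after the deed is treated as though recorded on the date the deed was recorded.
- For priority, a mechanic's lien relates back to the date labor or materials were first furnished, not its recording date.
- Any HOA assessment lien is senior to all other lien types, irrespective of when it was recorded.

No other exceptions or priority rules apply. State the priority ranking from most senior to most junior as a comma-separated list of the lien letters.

Effective dates: A is treated as recorded 2019-07-01, the work-commencement date; D's effective date is 2019-08-28, when work began; E missed the 10-day window (119 days after the deed), so its recording date stands.
C is an HOA assessment lien, so it outranks all other liens regardless of date.
Ordering the rest by effective date: F (2019-05-03), A (2019-07-01), D (2019-08-28), B (2020-03-14), E (2020-04-04), G (2020-12-25).

C, F, A, D, B, E, G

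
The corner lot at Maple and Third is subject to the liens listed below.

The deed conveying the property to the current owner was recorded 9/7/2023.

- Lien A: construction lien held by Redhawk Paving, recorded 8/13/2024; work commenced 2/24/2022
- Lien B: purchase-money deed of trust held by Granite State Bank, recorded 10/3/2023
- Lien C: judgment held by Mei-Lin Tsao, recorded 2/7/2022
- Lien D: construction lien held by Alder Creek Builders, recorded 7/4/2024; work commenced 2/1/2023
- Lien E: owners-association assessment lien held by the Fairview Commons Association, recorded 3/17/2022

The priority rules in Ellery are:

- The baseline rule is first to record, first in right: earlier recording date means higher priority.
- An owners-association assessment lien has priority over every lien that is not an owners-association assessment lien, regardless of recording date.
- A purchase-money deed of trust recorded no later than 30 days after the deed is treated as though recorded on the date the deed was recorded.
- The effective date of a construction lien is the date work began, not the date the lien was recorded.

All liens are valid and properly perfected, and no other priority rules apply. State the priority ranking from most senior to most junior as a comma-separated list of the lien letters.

First, effective dates: A's effective date is 2/24/2022, when work began; B's effective date is the deed date, 9/7/2023; D's effective date is 2/1/2023, when work began.
As an owners-association assessment lien, E is senior to every other lien.
Remaining liens by effective date: C (2/7/2022), A (2/24/2022), D (2/1/2023), B (9/7/2023).

E, C, A, D, B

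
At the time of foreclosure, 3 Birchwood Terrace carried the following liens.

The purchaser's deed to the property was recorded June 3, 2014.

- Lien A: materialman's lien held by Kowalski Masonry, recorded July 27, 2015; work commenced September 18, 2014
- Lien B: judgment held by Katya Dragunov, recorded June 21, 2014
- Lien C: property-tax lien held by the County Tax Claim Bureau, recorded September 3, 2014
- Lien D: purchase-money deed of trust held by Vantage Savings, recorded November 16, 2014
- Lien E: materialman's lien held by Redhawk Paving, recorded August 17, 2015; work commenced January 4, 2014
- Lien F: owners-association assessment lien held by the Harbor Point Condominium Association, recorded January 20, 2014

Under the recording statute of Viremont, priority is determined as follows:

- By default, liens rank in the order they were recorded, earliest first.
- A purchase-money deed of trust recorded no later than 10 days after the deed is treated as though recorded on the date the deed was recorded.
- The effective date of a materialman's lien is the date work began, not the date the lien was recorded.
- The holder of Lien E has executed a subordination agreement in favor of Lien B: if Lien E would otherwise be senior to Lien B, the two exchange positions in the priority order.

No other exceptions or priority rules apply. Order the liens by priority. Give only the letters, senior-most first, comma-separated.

B, F, E, C, A, D

First, effective dates: A's effective date is September 18, 2014, when work began; D was recorded 166 days after the deed, outside the 10-day window, so it keeps its recording date; E relates back to January 4, 2014 (work commenced).
Ordering by effective date: E (January 4, 2014), F (January 20, 2014), B (June 21, 2014), C (September 3, 2014), A (September 18, 2014), D (November 16, 2014).
E would otherwise be senior to B, so under the subordination agreement E and B exchange positions.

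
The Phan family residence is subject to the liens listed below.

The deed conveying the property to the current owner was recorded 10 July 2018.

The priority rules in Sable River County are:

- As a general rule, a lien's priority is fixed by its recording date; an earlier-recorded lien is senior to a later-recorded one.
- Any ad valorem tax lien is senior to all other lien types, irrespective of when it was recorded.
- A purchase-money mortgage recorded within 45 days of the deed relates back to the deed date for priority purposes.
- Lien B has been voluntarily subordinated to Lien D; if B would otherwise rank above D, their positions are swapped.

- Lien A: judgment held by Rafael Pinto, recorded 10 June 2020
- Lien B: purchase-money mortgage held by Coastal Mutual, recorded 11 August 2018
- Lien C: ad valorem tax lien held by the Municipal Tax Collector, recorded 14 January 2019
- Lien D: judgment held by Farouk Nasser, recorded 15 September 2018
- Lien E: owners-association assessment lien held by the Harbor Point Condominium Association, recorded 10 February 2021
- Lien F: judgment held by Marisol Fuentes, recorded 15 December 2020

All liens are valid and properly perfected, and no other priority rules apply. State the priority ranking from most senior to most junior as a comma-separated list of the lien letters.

C, D, B, A, F, E

Adjusting effective dates: B was recorded within the 45-day window, so its effective date is the deed date 10 July 2018.
C is an ad valorem tax lien and takes priority over every other lien.
Ordering the rest by effective date: B (10 July 2018), D (15 September 2018), A (10 June 2020), F (15 December 2020), E (10 February 2021).
B would otherwise be senior to D, so under the subordination agreement B and D exchange positions.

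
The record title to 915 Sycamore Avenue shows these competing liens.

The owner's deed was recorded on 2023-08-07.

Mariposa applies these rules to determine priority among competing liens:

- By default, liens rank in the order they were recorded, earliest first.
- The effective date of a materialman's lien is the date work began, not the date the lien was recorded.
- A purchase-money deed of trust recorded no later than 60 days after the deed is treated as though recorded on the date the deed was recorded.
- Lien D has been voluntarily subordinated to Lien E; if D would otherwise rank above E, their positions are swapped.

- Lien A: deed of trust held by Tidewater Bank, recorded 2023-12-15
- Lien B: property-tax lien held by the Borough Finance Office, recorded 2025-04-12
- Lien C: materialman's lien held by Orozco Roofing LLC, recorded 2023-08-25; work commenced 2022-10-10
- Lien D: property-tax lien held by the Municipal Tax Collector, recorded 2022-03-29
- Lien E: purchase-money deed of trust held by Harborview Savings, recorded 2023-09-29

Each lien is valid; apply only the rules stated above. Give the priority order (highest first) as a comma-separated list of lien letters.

Effective dates: C relates back to 2022-10-10 (work commenced); E relates back to the deed date 2023-08-07.
By effective date, earliest first: D (2022-03-29), C (2022-10-10), E (2023-08-07), A (2023-12-15), B (2025-04-12).
Because D would otherwise rank above E, the subordination swaps them.

E, C, D, A, B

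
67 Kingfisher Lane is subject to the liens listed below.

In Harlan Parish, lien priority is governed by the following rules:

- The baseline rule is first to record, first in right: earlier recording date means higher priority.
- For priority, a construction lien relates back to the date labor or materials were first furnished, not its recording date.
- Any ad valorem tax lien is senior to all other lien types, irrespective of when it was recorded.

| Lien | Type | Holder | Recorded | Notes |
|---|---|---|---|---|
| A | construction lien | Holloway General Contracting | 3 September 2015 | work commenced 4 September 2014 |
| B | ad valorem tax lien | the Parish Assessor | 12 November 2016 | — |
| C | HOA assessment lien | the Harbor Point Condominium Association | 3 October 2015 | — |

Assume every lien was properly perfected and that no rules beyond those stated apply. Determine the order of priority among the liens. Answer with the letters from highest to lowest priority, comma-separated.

Adjusting effective dates: A's effective date is 4 September 2014, when work began.
B is an ad valorem tax lien and takes priority over every other lien.
Ordering the rest by effective date: A (4 September 2014), C (3 October 2015).

B, A, C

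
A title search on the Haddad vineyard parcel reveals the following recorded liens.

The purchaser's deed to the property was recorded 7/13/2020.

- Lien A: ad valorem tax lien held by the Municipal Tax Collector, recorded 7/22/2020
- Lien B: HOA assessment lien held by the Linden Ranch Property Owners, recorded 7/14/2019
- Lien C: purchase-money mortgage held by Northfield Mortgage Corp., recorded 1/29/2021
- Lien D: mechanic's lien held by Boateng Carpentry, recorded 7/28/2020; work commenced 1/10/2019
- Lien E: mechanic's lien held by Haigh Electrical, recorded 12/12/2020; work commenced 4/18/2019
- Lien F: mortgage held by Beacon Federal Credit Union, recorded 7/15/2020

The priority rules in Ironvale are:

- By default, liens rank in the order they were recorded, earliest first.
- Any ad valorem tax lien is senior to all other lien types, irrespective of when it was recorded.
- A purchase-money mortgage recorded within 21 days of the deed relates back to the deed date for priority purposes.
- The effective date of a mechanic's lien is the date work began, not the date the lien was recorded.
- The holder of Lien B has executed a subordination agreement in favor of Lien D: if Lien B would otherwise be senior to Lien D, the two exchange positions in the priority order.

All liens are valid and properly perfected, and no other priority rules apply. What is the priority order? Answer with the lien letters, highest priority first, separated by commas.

A, D, E, B, F, C

Effective dates: C was recorded 200 days after the deed — beyond 21 days — so no relation-back applies; D relates back to 1/10/2019 (work commenced); E relates back to 4/18/2019 (work commenced).
A is an ad valorem tax lien and takes priority over every other lien.
The other liens, earliest effective date first: D (1/10/2019), E (4/18/2019), B (7/14/2019), F (7/15/2020), C (1/29/2021).
Since B is not senior to D, the subordination leaves the order unchanged.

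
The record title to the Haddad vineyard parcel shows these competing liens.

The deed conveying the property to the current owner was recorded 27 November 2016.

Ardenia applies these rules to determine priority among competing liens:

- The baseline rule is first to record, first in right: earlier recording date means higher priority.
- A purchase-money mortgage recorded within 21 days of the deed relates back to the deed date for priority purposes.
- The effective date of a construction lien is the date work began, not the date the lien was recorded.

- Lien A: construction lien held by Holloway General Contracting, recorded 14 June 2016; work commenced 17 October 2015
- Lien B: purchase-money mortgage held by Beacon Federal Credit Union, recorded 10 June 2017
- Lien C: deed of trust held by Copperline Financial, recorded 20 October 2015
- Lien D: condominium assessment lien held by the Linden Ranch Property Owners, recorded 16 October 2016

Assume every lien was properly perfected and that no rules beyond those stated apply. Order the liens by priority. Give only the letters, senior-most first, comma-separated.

A, C, D, B

Adjusting effective dates: A's effective date is 17 October 2015, when work began; B was recorded 195 days after the deed — beyond 21 days — so no relation-back applies.
Ordering by effective date: A (17 October 2015), C (20 October 2015), D (16 October 2016), B (10 June 2017).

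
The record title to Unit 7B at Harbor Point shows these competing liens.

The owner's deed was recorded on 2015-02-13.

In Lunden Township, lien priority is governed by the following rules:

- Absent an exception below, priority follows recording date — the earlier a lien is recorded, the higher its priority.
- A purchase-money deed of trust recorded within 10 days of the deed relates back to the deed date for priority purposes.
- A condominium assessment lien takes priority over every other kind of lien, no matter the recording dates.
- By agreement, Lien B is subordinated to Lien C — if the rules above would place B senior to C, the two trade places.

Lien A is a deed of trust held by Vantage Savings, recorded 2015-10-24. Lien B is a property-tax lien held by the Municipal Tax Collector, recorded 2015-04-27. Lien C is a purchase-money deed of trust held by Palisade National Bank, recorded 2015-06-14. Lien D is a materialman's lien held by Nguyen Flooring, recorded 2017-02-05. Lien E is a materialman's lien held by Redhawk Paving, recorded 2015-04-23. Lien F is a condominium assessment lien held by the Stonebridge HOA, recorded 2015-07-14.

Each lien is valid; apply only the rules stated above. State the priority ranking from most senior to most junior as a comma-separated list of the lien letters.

Effective dates after the stated exceptions: C was recorded 121 days after the deed, outside the 10-day window, so it keeps its recording date.
F is a condominium assessment lien and takes priority over every other lien.
Ordering the rest by effective date: E (2015-04-23), B (2015-04-27), C (2015-06-14), A (2015-10-24), D (2017-02-05).
The subordination applies — B was senior to C — so B and C swap.

F, E, C, B, A, D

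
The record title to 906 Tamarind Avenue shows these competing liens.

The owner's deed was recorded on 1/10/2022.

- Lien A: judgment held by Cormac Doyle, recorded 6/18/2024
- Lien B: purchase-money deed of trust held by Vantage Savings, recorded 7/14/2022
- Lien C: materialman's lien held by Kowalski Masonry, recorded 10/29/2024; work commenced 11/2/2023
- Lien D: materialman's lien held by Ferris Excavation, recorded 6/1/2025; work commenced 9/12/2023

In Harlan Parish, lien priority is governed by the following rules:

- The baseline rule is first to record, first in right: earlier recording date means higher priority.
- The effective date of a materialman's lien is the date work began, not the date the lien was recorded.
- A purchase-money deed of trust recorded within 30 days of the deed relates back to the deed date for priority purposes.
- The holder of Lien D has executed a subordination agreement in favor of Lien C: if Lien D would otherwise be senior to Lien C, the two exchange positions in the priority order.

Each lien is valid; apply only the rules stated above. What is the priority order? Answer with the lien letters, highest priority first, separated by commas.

B, C, D, A

Adjusting effective dates: B was recorded 185 days after the deed, outside the 30-day window, so it keeps its recording date; C relates back to 11/2/2023 (work commenced); D is treated as recorded 9/12/2023, the work-commencement date.
By effective date, earliest first: B (7/14/2022), D (9/12/2023), C (11/2/2023), A (6/18/2024).
The subordination applies — D was senior to C — so D and C swap.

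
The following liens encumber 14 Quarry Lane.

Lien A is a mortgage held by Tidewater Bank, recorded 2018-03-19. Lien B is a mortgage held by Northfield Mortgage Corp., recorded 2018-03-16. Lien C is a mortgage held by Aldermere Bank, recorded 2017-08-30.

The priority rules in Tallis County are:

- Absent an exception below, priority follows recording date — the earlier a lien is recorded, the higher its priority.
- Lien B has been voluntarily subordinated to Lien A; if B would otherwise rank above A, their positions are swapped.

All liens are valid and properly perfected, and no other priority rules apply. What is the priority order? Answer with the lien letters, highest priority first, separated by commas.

Ordering by effective date: C (2017-08-30), B (2018-03-16), A (2018-03-19).
Because B would otherwise rank above A, the subordination swaps them.

C, A, B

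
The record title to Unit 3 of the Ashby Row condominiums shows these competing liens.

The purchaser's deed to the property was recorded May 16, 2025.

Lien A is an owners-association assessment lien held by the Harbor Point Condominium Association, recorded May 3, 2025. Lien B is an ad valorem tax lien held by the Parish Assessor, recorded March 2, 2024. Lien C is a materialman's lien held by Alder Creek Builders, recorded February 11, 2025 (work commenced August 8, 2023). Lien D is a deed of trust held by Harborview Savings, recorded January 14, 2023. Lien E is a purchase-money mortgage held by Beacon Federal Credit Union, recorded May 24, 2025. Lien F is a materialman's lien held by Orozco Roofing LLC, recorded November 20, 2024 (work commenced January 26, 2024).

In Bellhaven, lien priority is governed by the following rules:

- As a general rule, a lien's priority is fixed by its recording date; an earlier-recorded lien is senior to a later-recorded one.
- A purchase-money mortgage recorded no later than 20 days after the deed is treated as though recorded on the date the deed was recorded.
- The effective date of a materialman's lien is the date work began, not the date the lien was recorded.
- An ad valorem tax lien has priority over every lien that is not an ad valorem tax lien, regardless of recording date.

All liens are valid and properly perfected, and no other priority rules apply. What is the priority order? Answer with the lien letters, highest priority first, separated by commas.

Effective dates after the stated exceptions: C relates back to August 8, 2023 (work commenced); E relates back to the deed date May 16, 2025; F is treated as recorded January 26, 2024, the work-commencement date.
As an ad valorem tax lien, B is senior to every other lien.
Remaining liens by effective date: D (January 14, 2023), C (August 8, 2023), F (January 26, 2024), A (May 3, 2025), E (May 16, 2025).

B, D, C, F, A, E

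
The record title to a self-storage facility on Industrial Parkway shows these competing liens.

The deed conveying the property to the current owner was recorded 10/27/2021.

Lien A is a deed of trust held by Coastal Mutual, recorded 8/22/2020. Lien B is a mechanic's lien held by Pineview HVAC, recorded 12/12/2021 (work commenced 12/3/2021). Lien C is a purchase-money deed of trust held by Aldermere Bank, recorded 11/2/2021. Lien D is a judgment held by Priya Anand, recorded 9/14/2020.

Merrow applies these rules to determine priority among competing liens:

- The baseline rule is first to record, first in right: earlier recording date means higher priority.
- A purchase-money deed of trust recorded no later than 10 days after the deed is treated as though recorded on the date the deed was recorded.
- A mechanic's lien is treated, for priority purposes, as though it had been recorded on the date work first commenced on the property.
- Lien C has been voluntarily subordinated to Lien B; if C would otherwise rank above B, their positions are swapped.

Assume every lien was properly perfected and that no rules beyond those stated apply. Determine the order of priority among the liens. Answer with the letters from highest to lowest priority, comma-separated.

Adjusting effective dates: B is treated as recorded 12/3/2021, the work-commencement date; C was recorded within the 10-day window, so its effective date is the deed date 10/27/2021.
Ordering by effective date: A (8/22/2020), D (9/14/2020), C (10/27/2021), B (12/3/2021).
C is senior to B before the subordination, so the two trade places.

A, D, B, C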